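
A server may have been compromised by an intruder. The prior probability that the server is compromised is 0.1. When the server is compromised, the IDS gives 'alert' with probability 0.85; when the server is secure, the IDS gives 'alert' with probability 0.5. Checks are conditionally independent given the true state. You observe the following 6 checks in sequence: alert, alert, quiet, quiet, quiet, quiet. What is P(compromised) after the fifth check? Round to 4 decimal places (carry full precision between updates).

0.0086

Apply Bayes' rule sequentially, carrying P(compromised) forward.
After 'alert': P(compromised) = 0.85·0.1000 / (0.85·0.1000 + 0.5·0.9000) ≈ 0.1589
After 'alert': P(compromised) = 0.85·0.1589 / (0.85·0.1589 + 0.5·0.8411) ≈ 0.2431
After 'quiet': P(compromised) = 0.15·0.2431 / (0.15·0.2431 + 0.5·0.7569) ≈ 0.0879
After 'quiet': P(compromised) = 0.15·0.0879 / (0.15·0.0879 + 0.5·0.9121) ≈ 0.0281
After 'quiet': P(compromised) = 0.15·0.0281 / (0.15·0.0281 + 0.5·0.9719) ≈ 0.0086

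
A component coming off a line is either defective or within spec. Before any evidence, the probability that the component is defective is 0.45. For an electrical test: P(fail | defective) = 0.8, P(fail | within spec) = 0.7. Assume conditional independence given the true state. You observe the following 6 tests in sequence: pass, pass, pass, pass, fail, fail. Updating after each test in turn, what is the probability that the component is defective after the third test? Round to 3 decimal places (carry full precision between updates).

0.195

After 'pass': P(defective) = 0.2·0.4500 / (0.2·0.4500 + 0.3·0.5500) ≈ 0.3529
After 'pass': P(defective) = 0.2·0.3529 / (0.2·0.3529 + 0.3·0.6471) ≈ 0.2667
After 'pass': P(defective) = 0.2·0.2667 / (0.2·0.2667 + 0.3·0.7333) ≈ 0.1951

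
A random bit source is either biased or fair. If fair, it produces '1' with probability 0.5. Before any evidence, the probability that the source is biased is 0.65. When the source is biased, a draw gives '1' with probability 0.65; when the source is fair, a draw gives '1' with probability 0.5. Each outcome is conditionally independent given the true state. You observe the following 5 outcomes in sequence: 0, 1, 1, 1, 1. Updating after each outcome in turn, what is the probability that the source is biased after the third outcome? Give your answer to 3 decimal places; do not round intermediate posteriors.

After '0': P(biased) = 0.35·0.6500 / (0.35·0.6500 + 0.5·0.3500) ≈ 0.5652
After '1': P(biased) = 0.65·0.5652 / (0.65·0.5652 + 0.5·0.4348) ≈ 0.6283
After '1': P(biased) = 0.65·0.6283 / (0.65·0.6283 + 0.5·0.3717) ≈ 0.6872

0.687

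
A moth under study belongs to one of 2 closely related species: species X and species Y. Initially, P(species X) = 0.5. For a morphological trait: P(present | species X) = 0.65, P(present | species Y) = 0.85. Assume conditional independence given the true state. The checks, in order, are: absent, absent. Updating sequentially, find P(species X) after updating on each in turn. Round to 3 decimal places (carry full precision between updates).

0.845

After 'absent': P(species X) = 0.35·0.5000 / (0.35·0.5000 + 0.15·0.5000) ≈ 0.7000
After 'absent': P(species X) = 0.35·0.7000 / (0.35·0.7000 + 0.15·0.3000) ≈ 0.8448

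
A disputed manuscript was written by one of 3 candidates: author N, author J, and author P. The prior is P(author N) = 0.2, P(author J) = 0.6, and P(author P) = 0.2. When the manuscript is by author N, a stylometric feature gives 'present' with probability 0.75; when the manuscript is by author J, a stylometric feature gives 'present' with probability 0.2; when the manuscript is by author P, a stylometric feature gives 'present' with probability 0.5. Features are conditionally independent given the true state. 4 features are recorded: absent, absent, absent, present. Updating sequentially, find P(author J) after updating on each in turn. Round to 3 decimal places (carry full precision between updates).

0.805

After 'absent': normaliser = 0.25·0.2000 + 0.8·0.6000 + 0.5·0.2000; P(author N) ≈ 0.0794, P(author J) ≈ 0.7619, P(author P) ≈ 0.1587
After 'absent': normaliser = 0.25·0.0794 + 0.8·0.7619 + 0.5·0.1587; P(author N) ≈ 0.0280, P(author J) ≈ 0.8600, P(author P) ≈ 0.1120
After 'absent': normaliser = 0.25·0.0280 + 0.8·0.8600 + 0.5·0.1120; P(author N) ≈ 0.0093, P(author J) ≈ 0.9161, P(author P) ≈ 0.0746
After 'present': normaliser = 0.75·0.0093 + 0.2·0.9161 + 0.5·0.0746; P(author N) ≈ 0.0307, P(author J) ≈ 0.8054, P(author P) ≈ 0.1639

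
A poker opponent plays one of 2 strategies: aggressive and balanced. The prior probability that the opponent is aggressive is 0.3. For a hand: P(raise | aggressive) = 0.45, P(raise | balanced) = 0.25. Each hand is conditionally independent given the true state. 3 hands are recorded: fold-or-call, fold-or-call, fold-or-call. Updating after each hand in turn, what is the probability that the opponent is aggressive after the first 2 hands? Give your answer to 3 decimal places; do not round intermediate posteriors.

0.187

After 'fold-or-call': P(aggressive) = 0.55·0.3000 / (0.55·0.3000 + 0.75·0.7000) ≈ 0.2391
After 'fold-or-call': P(aggressive) = 0.55·0.2391 / (0.55·0.2391 + 0.75·0.7609) ≈ 0.1873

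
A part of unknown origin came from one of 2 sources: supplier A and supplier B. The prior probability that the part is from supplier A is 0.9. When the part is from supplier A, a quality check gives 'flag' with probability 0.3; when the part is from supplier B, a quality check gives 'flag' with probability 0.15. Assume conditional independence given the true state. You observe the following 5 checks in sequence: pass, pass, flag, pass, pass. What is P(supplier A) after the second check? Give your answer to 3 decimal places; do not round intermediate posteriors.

0.859

After 'pass': P(supplier A) = 0.7·0.9000 / (0.7·0.9000 + 0.85·0.1000) ≈ 0.8811
After 'pass': P(supplier A) = 0.7·0.8811 / (0.7·0.8811 + 0.85·0.1189) ≈ 0.8592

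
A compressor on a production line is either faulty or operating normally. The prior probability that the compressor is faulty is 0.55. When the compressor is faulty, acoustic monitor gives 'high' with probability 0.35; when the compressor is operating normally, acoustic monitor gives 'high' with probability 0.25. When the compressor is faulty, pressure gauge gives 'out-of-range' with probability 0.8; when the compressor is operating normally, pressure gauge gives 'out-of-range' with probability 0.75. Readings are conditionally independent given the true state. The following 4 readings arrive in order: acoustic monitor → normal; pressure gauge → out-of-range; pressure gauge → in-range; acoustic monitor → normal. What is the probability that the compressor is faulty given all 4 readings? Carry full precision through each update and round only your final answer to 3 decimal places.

0.439

Each posterior becomes the prior for the next update.
After acoustic monitor='normal': P(faulty) = 0.65·0.5500 / (0.65·0.5500 + 0.75·0.4500) ≈ 0.5144
After pressure gauge='out-of-range': P(faulty) = 0.8·0.5144 / (0.8·0.5144 + 0.75·0.4856) ≈ 0.5305
After pressure gauge='in-range': P(faulty) = 0.2·0.5305 / (0.2·0.5305 + 0.25·0.4695) ≈ 0.4748
After acoustic monitor='normal': P(faulty) = 0.65·0.4748 / (0.65·0.4748 + 0.75·0.5252) ≈ 0.4393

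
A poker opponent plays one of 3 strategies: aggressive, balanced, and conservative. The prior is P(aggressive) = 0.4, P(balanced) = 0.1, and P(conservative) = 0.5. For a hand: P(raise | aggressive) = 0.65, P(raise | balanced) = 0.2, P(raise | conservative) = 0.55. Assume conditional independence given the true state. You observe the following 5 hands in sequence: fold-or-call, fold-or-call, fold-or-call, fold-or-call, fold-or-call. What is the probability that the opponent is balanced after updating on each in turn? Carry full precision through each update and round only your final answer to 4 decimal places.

After 'fold-or-call': normaliser = 0.35·0.4000 + 0.8·0.1000 + 0.45·0.5000; P(aggressive) ≈ 0.3146, P(balanced) ≈ 0.1798, P(conservative) ≈ 0.5056
After 'fold-or-call': normaliser = 0.35·0.3146 + 0.8·0.1798 + 0.45·0.5056; P(aggressive) ≈ 0.2287, P(balanced) ≈ 0.2987, P(conservative) ≈ 0.4726
After 'fold-or-call': normaliser = 0.35·0.2287 + 0.8·0.2987 + 0.45·0.4726; P(aggressive) ≈ 0.1506, P(balanced) ≈ 0.4495, P(conservative) ≈ 0.4000
After 'fold-or-call': normaliser = 0.35·0.1506 + 0.8·0.4495 + 0.45·0.4000; P(aggressive) ≈ 0.0890, P(balanced) ≈ 0.6071, P(conservative) ≈ 0.3039
After 'fold-or-call': normaliser = 0.35·0.0890 + 0.8·0.6071 + 0.45·0.3039; P(aggressive) ≈ 0.0476, P(balanced) ≈ 0.7431, P(conservative) ≈ 0.2092

0.7431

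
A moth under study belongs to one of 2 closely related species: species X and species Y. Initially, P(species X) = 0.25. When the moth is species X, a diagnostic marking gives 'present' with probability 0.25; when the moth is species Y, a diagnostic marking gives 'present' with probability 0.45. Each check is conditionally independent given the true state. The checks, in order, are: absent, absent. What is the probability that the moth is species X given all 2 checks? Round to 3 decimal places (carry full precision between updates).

0.383

After 'absent': P(species X) = 0.75·0.2500 / (0.75·0.2500 + 0.55·0.7500) ≈ 0.3125
After 'absent': P(species X) = 0.75·0.3125 / (0.75·0.3125 + 0.55·0.6875) ≈ 0.3827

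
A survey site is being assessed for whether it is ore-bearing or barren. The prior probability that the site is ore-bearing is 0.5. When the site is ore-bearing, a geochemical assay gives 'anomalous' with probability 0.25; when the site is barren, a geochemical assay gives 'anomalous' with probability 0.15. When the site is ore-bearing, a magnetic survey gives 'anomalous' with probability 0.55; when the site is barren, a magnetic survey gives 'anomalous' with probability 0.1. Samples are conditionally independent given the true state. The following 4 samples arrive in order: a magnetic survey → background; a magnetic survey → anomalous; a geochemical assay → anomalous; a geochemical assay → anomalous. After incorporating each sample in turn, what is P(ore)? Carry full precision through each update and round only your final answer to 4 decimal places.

After a magnetic survey='background': P(ore) = 0.45·0.5000 / (0.45·0.5000 + 0.9·0.5000) ≈ 0.3333
After a magnetic survey='anomalous': P(ore) = 0.55·0.3333 / (0.55·0.3333 + 0.1·0.6667) ≈ 0.7333
After a geochemical assay='anomalous': P(ore) = 0.25·0.7333 / (0.25·0.7333 + 0.15·0.2667) ≈ 0.8209
After a geochemical assay='anomalous': P(ore) = 0.25·0.8209 / (0.25·0.8209 + 0.15·0.1791) ≈ 0.8842

0.8842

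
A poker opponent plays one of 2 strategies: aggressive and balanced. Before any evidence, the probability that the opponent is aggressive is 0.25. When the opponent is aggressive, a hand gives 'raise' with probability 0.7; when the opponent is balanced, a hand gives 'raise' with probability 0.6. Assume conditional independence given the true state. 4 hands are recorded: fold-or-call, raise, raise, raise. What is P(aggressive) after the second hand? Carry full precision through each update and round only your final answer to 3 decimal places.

0.226

After 'fold-or-call': P(aggressive) = 0.3·0.2500 / (0.3·0.2500 + 0.4·0.7500) ≈ 0.2000
After 'raise': P(aggressive) = 0.7·0.2000 / (0.7·0.2000 + 0.6·0.8000) ≈ 0.2258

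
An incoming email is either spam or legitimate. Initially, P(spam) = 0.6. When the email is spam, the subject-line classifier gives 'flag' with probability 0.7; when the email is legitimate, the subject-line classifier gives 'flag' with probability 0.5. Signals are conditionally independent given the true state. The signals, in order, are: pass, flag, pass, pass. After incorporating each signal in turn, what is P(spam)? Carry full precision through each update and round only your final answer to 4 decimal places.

0.3121

After 'pass': P(spam) = 0.3·0.6000 / (0.3·0.6000 + 0.5·0.4000) ≈ 0.4737
After 'flag': P(spam) = 0.7·0.4737 / (0.7·0.4737 + 0.5·0.5263) ≈ 0.5575
After 'pass': P(spam) = 0.3·0.5575 / (0.3·0.5575 + 0.5·0.4425) ≈ 0.4305
After 'pass': P(spam) = 0.3·0.4305 / (0.3·0.4305 + 0.5·0.5695) ≈ 0.3121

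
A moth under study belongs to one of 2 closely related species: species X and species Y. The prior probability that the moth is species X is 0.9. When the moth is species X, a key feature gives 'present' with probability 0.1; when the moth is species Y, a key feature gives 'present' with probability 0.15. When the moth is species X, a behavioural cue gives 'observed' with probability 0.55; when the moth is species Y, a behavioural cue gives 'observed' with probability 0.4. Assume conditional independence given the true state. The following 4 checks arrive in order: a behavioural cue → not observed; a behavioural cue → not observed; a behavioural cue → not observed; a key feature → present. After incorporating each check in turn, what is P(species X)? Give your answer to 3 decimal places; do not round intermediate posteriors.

0.717

Apply Bayes' rule sequentially, carrying P(species X) forward.
After a behavioural cue='not observed': P(species X) = 0.45·0.9000 / (0.45·0.9000 + 0.6·0.1000) ≈ 0.8710
After a behavioural cue='not observed': P(species X) = 0.45·0.8710 / (0.45·0.8710 + 0.6·0.1290) ≈ 0.8351
After a behavioural cue='not observed': P(species X) = 0.45·0.8351 / (0.45·0.8351 + 0.6·0.1649) ≈ 0.7915
After a key feature='present': P(species X) = 0.1·0.7915 / (0.1·0.7915 + 0.15·0.2085) ≈ 0.7168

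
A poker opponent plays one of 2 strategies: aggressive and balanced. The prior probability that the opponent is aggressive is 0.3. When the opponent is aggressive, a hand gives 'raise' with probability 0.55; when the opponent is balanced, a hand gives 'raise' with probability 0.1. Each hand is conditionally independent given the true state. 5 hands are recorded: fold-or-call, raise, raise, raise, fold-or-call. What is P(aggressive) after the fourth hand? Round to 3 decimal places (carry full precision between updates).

0.973

Each posterior becomes the prior for the next update.
After 'fold-or-call': P(aggressive) = 0.45·0.3000 / (0.45·0.3000 + 0.9·0.7000) ≈ 0.1765
After 'raise': P(aggressive) = 0.55·0.1765 / (0.55·0.1765 + 0.1·0.8235) ≈ 0.5410
After 'raise': P(aggressive) = 0.55·0.5410 / (0.55·0.5410 + 0.1·0.4590) ≈ 0.8663
After 'raise': P(aggressive) = 0.55·0.8663 / (0.55·0.8663 + 0.1·0.1337) ≈ 0.9727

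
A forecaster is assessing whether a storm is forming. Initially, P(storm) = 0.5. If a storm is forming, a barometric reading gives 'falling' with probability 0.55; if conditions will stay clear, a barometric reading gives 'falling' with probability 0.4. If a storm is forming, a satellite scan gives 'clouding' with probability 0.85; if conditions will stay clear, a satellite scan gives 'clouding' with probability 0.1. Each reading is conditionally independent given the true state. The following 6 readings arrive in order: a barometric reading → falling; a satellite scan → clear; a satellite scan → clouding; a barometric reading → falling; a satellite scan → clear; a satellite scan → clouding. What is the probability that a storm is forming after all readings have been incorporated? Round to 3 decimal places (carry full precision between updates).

0.791

After a barometric reading='falling': P(storm) = 0.55·0.5000 / (0.55·0.5000 + 0.4·0.5000) ≈ 0.5789
After a satellite scan='clear': P(storm) = 0.15·0.5789 / (0.15·0.5789 + 0.9·0.4211) ≈ 0.1864
After a satellite scan='clouding': P(storm) = 0.85·0.1864 / (0.85·0.1864 + 0.1·0.8136) ≈ 0.6608
After a barometric reading='falling': P(storm) = 0.55·0.6608 / (0.55·0.6608 + 0.4·0.3392) ≈ 0.7281
After a satellite scan='clear': P(storm) = 0.15·0.7281 / (0.15·0.7281 + 0.9·0.2719) ≈ 0.3086
After a satellite scan='clouding': P(storm) = 0.85·0.3086 / (0.85·0.3086 + 0.1·0.6914) ≈ 0.7914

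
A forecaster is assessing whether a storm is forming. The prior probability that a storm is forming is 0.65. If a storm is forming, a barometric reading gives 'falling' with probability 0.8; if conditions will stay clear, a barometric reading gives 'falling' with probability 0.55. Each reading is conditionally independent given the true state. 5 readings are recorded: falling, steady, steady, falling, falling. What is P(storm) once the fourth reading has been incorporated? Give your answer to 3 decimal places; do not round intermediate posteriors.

After 'falling': P(storm) = 0.8·0.6500 / (0.8·0.6500 + 0.55·0.3500) ≈ 0.7298
After 'steady': P(storm) = 0.2·0.7298 / (0.2·0.7298 + 0.45·0.2702) ≈ 0.5456
After 'steady': P(storm) = 0.2·0.5456 / (0.2·0.5456 + 0.45·0.4544) ≈ 0.3479
After 'falling': P(storm) = 0.8·0.3479 / (0.8·0.3479 + 0.55·0.6521) ≈ 0.4370

0.437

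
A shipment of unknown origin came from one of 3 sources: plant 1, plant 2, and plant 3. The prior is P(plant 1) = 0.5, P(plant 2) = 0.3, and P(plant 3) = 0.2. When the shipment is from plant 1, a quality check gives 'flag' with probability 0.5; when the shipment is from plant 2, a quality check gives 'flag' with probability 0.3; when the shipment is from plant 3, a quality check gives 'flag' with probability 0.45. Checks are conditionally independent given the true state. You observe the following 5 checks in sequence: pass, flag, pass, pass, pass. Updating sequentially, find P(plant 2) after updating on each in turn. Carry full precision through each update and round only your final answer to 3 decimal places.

Each posterior becomes the prior for the next update.
After 'pass': normaliser = 0.5·0.5000 + 0.7·0.3000 + 0.55·0.2000; P(plant 1) ≈ 0.4386, P(plant 2) ≈ 0.3684, P(plant 3) ≈ 0.1930
After 'flag': normaliser = 0.5·0.4386 + 0.3·0.3684 + 0.45·0.1930; P(plant 1) ≈ 0.5263, P(plant 2) ≈ 0.2653, P(plant 3) ≈ 0.2084
After 'pass': normaliser = 0.5·0.5263 + 0.7·0.2653 + 0.55·0.2084; P(plant 1) ≈ 0.4670, P(plant 2) ≈ 0.3295, P(plant 3) ≈ 0.2034
After 'pass': normaliser = 0.5·0.4670 + 0.7·0.3295 + 0.55·0.2034; P(plant 1) ≈ 0.4054, P(plant 2) ≈ 0.4004, P(plant 3) ≈ 0.1942
After 'pass': normaliser = 0.5·0.4054 + 0.7·0.4004 + 0.55·0.1942; P(plant 1) ≈ 0.3436, P(plant 2) ≈ 0.4752, P(plant 3) ≈ 0.1811

0.475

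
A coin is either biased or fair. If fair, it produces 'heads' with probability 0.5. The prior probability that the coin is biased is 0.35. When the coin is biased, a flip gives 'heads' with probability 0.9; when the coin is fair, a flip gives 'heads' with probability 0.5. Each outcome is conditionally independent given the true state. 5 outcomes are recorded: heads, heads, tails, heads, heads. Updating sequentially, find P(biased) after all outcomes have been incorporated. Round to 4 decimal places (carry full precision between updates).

0.5306

Each posterior becomes the prior for the next update.
After 'heads': P(biased) = 0.9·0.3500 / (0.9·0.3500 + 0.5·0.6500) ≈ 0.4922
After 'heads': P(biased) = 0.9·0.4922 / (0.9·0.4922 + 0.5·0.5078) ≈ 0.6357
After 'tails': P(biased) = 0.1·0.6357 / (0.1·0.6357 + 0.5·0.3643) ≈ 0.2587
After 'heads': P(biased) = 0.9·0.2587 / (0.9·0.2587 + 0.5·0.7413) ≈ 0.3858
After 'heads': P(biased) = 0.9·0.3858 / (0.9·0.3858 + 0.5·0.6142) ≈ 0.5306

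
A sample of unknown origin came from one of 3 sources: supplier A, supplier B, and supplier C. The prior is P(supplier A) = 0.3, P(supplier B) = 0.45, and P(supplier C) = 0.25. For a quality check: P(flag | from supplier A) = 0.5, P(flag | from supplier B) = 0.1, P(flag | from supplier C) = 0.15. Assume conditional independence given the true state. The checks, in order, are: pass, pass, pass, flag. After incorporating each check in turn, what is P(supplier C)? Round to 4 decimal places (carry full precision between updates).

0.3088

After 'pass': normaliser = 0.5·0.3000 + 0.9·0.4500 + 0.85·0.2500; P(supplier A) ≈ 0.1954, P(supplier B) ≈ 0.5277, P(supplier C) ≈ 0.2769
After 'pass': normaliser = 0.5·0.1954 + 0.9·0.5277 + 0.85·0.2769; P(supplier A) ≈ 0.1209, P(supplier B) ≈ 0.5878, P(supplier C) ≈ 0.2913
After 'pass': normaliser = 0.5·0.1209 + 0.9·0.5878 + 0.85·0.2913; P(supplier A) ≈ 0.0722, P(supplier B) ≈ 0.6320, P(supplier C) ≈ 0.2958
After 'flag': normaliser = 0.5·0.0722 + 0.1·0.6320 + 0.15·0.2958; P(supplier A) ≈ 0.2514, P(supplier B) ≈ 0.4398, P(supplier C) ≈ 0.3088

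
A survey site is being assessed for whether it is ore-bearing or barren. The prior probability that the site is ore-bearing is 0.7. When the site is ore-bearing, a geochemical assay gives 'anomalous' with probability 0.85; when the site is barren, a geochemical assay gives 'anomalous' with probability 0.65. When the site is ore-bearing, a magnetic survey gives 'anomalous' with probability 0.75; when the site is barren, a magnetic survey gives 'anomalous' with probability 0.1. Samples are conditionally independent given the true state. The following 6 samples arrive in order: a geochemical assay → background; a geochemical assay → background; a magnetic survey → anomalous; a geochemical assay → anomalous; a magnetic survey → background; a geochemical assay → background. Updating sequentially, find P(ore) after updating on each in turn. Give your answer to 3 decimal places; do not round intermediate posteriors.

0.334

After a geochemical assay='background': P(ore) = 0.15·0.7000 / (0.15·0.7000 + 0.35·0.3000) ≈ 0.5000
After a geochemical assay='background': P(ore) = 0.15·0.5000 / (0.15·0.5000 + 0.35·0.5000) ≈ 0.3000
After a magnetic survey='anomalous': P(ore) = 0.75·0.3000 / (0.75·0.3000 + 0.1·0.7000) ≈ 0.7627
After a geochemical assay='anomalous': P(ore) = 0.85·0.7627 / (0.85·0.7627 + 0.65·0.2373) ≈ 0.8078
After a magnetic survey='background': P(ore) = 0.25·0.8078 / (0.25·0.8078 + 0.9·0.1922) ≈ 0.5387
After a geochemical assay='background': P(ore) = 0.15·0.5387 / (0.15·0.5387 + 0.35·0.4613) ≈ 0.3335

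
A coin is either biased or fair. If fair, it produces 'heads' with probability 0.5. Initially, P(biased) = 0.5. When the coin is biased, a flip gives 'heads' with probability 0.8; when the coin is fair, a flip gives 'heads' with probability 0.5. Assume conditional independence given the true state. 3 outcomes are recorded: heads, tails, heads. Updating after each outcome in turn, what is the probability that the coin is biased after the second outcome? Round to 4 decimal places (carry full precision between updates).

0.3902

After 'heads': P(biased) = 0.8·0.5000 / (0.8·0.5000 + 0.5·0.5000) ≈ 0.6154
After 'tails': P(biased) = 0.2·0.6154 / (0.2·0.6154 + 0.5·0.3846) ≈ 0.3902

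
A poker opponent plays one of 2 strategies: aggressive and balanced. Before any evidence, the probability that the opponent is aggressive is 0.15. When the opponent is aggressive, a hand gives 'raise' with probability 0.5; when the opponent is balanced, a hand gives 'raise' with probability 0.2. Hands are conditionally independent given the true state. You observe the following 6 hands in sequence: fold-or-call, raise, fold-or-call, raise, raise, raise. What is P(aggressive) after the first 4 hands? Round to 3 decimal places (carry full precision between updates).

0.301

After 'fold-or-call': P(aggressive) = 0.5·0.1500 / (0.5·0.1500 + 0.8·0.8500) ≈ 0.0993
After 'raise': P(aggressive) = 0.5·0.0993 / (0.5·0.0993 + 0.2·0.9007) ≈ 0.2161
After 'fold-or-call': P(aggressive) = 0.5·0.2161 / (0.5·0.2161 + 0.8·0.7839) ≈ 0.1470
After 'raise': P(aggressive) = 0.5·0.1470 / (0.5·0.1470 + 0.2·0.8530) ≈ 0.3011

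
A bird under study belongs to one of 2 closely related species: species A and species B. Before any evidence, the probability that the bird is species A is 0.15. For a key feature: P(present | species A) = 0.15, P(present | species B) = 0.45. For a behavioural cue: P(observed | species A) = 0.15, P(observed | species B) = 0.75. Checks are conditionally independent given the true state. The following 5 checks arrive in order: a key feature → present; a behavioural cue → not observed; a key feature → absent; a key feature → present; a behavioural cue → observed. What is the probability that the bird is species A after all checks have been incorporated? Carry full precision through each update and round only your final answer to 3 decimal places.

0.020

After a key feature='present': P(species A) = 0.15·0.1500 / (0.15·0.1500 + 0.45·0.8500) ≈ 0.0556
After a behavioural cue='not observed': P(species A) = 0.85·0.0556 / (0.85·0.0556 + 0.25·0.9444) ≈ 0.1667
After a key feature='absent': P(species A) = 0.85·0.1667 / (0.85·0.1667 + 0.55·0.8333) ≈ 0.2361
After a key feature='present': P(species A) = 0.15·0.2361 / (0.15·0.2361 + 0.45·0.7639) ≈ 0.0934
After a behavioural cue='observed': P(species A) = 0.15·0.0934 / (0.15·0.0934 + 0.75·0.9066) ≈ 0.0202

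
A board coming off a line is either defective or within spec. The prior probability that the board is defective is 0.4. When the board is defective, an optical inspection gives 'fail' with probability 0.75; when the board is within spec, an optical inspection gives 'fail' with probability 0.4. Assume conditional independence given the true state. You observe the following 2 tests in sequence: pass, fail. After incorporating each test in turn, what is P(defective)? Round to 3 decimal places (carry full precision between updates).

0.342

After 'pass': P(defective) = 0.25·0.4000 / (0.25·0.4000 + 0.6·0.6000) ≈ 0.2174
After 'fail': P(defective) = 0.75·0.2174 / (0.75·0.2174 + 0.4·0.7826) ≈ 0.3425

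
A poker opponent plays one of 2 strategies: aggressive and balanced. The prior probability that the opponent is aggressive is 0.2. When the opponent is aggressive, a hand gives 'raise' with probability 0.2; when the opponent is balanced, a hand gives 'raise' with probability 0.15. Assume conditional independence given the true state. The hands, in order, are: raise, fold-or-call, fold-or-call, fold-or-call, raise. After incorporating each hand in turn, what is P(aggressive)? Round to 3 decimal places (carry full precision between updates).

Each posterior becomes the prior for the next update.
After 'raise': P(aggressive) = 0.2·0.2000 / (0.2·0.2000 + 0.15·0.8000) ≈ 0.2500
After 'fold-or-call': P(aggressive) = 0.8·0.2500 / (0.8·0.2500 + 0.85·0.7500) ≈ 0.2388
After 'fold-or-call': P(aggressive) = 0.8·0.2388 / (0.8·0.2388 + 0.85·0.7612) ≈ 0.2280
After 'fold-or-call': P(aggressive) = 0.8·0.2280 / (0.8·0.2280 + 0.85·0.7720) ≈ 0.2175
After 'raise': P(aggressive) = 0.2·0.2175 / (0.2·0.2175 + 0.15·0.7825) ≈ 0.2704

0.270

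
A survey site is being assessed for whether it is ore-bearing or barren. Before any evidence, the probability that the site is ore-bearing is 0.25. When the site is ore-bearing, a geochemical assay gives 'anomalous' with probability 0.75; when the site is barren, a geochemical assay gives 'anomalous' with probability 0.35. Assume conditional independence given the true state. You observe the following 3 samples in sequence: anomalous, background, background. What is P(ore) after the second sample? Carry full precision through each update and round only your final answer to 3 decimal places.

After 'anomalous': P(ore) = 0.75·0.2500 / (0.75·0.2500 + 0.35·0.7500) ≈ 0.4167
After 'background': P(ore) = 0.25·0.4167 / (0.25·0.4167 + 0.65·0.5833) ≈ 0.2155

0.216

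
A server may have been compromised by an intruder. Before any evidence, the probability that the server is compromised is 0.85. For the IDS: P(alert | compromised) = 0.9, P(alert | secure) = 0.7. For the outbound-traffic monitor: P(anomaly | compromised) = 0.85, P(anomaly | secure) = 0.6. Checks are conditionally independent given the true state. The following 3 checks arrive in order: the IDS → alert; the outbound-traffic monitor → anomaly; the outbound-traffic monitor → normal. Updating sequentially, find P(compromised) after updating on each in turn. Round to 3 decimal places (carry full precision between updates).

0.795

Apply Bayes' rule sequentially, carrying P(compromised) forward.
After the IDS='alert': P(compromised) = 0.9·0.8500 / (0.9·0.8500 + 0.7·0.1500) ≈ 0.8793
After the outbound-traffic monitor='anomaly': P(compromised) = 0.85·0.8793 / (0.85·0.8793 + 0.6·0.1207) ≈ 0.9117
After the outbound-traffic monitor='normal': P(compromised) = 0.15·0.9117 / (0.15·0.9117 + 0.4·0.0883) ≈ 0.7947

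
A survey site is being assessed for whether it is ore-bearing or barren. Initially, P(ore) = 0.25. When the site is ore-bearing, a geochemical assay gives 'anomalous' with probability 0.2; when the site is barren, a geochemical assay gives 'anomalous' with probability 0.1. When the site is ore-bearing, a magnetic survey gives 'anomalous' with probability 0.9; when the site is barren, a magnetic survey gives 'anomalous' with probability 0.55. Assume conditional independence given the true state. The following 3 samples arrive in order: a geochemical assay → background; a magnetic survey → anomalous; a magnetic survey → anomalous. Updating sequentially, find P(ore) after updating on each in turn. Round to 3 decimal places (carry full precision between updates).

0.442

After a geochemical assay='background': P(ore) = 0.8·0.2500 / (0.8·0.2500 + 0.9·0.7500) ≈ 0.2286
After a magnetic survey='anomalous': P(ore) = 0.9·0.2286 / (0.9·0.2286 + 0.55·0.7714) ≈ 0.3265
After a magnetic survey='anomalous': P(ore) = 0.9·0.3265 / (0.9·0.3265 + 0.55·0.6735) ≈ 0.4424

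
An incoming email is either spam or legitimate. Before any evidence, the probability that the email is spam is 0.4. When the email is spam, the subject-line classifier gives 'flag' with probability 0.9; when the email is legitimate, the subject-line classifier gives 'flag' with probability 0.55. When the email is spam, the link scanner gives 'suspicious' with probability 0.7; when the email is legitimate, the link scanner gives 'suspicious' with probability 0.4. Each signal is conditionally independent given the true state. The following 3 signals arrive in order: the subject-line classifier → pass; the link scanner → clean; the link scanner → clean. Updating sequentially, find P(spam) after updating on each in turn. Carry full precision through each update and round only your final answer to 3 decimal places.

0.036

After the subject-line classifier='pass': P(spam) = 0.1·0.4000 / (0.1·0.4000 + 0.45·0.6000) ≈ 0.1290
After the link scanner='clean': P(spam) = 0.3·0.1290 / (0.3·0.1290 + 0.6·0.8710) ≈ 0.0690
After the link scanner='clean': P(spam) = 0.3·0.0690 / (0.3·0.0690 + 0.6·0.9310) ≈ 0.0357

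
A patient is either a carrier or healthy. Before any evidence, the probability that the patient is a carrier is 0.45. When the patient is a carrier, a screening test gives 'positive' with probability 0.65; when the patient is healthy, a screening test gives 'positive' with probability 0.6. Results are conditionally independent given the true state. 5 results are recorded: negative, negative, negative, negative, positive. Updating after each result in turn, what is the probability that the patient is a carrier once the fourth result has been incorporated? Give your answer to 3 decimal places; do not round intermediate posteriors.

After 'negative': P(carrier) = 0.35·0.4500 / (0.35·0.4500 + 0.4·0.5500) ≈ 0.4172
After 'negative': P(carrier) = 0.35·0.4172 / (0.35·0.4172 + 0.4·0.5828) ≈ 0.3852
After 'negative': P(carrier) = 0.35·0.3852 / (0.35·0.3852 + 0.4·0.6148) ≈ 0.3541
After 'negative': P(carrier) = 0.35·0.3541 / (0.35·0.3541 + 0.4·0.6459) ≈ 0.3241

0.324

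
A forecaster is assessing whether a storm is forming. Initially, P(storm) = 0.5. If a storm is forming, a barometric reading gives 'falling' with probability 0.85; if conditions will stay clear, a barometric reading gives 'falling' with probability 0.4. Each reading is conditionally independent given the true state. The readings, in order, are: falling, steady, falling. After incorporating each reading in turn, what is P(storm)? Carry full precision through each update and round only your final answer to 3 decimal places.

0.530

After 'falling': P(storm) = 0.85·0.5000 / (0.85·0.5000 + 0.4·0.5000) ≈ 0.6800
After 'steady': P(storm) = 0.15·0.6800 / (0.15·0.6800 + 0.6·0.3200) ≈ 0.3469
After 'falling': P(storm) = 0.85·0.3469 / (0.85·0.3469 + 0.4·0.6531) ≈ 0.5303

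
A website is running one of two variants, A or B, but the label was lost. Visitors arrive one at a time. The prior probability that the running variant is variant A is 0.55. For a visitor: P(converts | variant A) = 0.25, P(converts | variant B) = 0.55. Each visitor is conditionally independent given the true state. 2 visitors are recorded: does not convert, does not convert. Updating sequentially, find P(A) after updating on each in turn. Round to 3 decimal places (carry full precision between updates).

0.772

After 'does not convert': P(A) = 0.75·0.5500 / (0.75·0.5500 + 0.45·0.4500) ≈ 0.6707
After 'does not convert': P(A) = 0.75·0.6707 / (0.75·0.6707 + 0.45·0.3293) ≈ 0.7725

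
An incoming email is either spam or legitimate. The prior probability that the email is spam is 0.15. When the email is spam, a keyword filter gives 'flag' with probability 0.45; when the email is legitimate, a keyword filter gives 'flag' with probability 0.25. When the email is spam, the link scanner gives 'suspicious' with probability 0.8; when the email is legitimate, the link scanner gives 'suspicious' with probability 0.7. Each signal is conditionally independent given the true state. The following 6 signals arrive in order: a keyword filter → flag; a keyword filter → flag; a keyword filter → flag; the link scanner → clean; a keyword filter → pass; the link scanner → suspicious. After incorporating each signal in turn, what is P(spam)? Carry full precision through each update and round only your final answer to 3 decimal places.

After a keyword filter='flag': P(spam) = 0.45·0.1500 / (0.45·0.1500 + 0.25·0.8500) ≈ 0.2411
After a keyword filter='flag': P(spam) = 0.45·0.2411 / (0.45·0.2411 + 0.25·0.7589) ≈ 0.3638
After a keyword filter='flag': P(spam) = 0.45·0.3638 / (0.45·0.3638 + 0.25·0.6362) ≈ 0.5072
After the link scanner='clean': P(spam) = 0.2·0.5072 / (0.2·0.5072 + 0.3·0.4928) ≈ 0.4069
After a keyword filter='pass': P(spam) = 0.55·0.4069 / (0.55·0.4069 + 0.75·0.5931) ≈ 0.3347
After the link scanner='suspicious': P(spam) = 0.8·0.3347 / (0.8·0.3347 + 0.7·0.6653) ≈ 0.3651

0.365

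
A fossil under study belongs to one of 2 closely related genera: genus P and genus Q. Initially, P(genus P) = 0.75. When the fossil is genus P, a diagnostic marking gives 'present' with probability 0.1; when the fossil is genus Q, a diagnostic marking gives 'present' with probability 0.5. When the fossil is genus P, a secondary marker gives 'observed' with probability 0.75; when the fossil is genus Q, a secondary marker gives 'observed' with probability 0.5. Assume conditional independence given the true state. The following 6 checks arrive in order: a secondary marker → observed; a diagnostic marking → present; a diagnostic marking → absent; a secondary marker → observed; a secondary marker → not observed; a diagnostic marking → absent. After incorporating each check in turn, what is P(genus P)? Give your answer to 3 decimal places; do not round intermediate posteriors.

After a secondary marker='observed': P(genus P) = 0.75·0.7500 / (0.75·0.7500 + 0.5·0.2500) ≈ 0.8182
After a diagnostic marking='present': P(genus P) = 0.1·0.8182 / (0.1·0.8182 + 0.5·0.1818) ≈ 0.4737
After a diagnostic marking='absent': P(genus P) = 0.9·0.4737 / (0.9·0.4737 + 0.5·0.5263) ≈ 0.6183
After a secondary marker='observed': P(genus P) = 0.75·0.6183 / (0.75·0.6183 + 0.5·0.3817) ≈ 0.7085
After a secondary marker='not observed': P(genus P) = 0.25·0.7085 / (0.25·0.7085 + 0.5·0.2915) ≈ 0.5485
After a diagnostic marking='absent': P(genus P) = 0.9·0.5485 / (0.9·0.5485 + 0.5·0.4515) ≈ 0.6862

0.686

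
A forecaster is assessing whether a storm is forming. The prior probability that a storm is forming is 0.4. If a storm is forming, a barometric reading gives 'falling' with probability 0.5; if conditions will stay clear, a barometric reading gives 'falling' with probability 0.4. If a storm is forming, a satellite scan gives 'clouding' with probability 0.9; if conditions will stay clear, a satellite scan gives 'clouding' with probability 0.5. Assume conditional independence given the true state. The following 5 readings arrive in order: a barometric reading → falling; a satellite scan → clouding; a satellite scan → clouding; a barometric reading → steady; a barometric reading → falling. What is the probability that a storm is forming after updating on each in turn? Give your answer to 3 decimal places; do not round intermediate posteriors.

0.738

After a barometric reading='falling': P(storm) = 0.5·0.4000 / (0.5·0.4000 + 0.4·0.6000) ≈ 0.4545
After a satellite scan='clouding': P(storm) = 0.9·0.4545 / (0.9·0.4545 + 0.5·0.5455) ≈ 0.6000
After a satellite scan='clouding': P(storm) = 0.9·0.6000 / (0.9·0.6000 + 0.5·0.4000) ≈ 0.7297
After a barometric reading='steady': P(storm) = 0.5·0.7297 / (0.5·0.7297 + 0.6·0.2703) ≈ 0.6923
After a barometric reading='falling': P(storm) = 0.5·0.6923 / (0.5·0.6923 + 0.4·0.3077) ≈ 0.7377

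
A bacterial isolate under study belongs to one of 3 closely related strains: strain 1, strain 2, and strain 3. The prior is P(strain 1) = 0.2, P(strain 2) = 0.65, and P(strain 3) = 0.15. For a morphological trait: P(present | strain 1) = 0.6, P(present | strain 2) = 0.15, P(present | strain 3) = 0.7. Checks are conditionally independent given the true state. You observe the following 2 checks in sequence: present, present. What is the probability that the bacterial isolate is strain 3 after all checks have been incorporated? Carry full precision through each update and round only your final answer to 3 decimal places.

0.459

After 'present': normaliser = 0.6·0.2000 + 0.15·0.6500 + 0.7·0.1500; P(strain 1) ≈ 0.3721, P(strain 2) ≈ 0.3023, P(strain 3) ≈ 0.3256
After 'present': normaliser = 0.6·0.3721 + 0.15·0.3023 + 0.7·0.3256; P(strain 1) ≈ 0.4496, P(strain 2) ≈ 0.0913, P(strain 3) ≈ 0.4590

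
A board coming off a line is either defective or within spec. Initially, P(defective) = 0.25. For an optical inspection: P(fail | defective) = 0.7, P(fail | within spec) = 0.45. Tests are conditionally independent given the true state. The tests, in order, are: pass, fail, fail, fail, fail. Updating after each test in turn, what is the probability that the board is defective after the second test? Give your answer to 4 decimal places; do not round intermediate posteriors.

0.2205

After 'pass': P(defective) = 0.3·0.2500 / (0.3·0.2500 + 0.55·0.7500) ≈ 0.1538
After 'fail': P(defective) = 0.7·0.1538 / (0.7·0.1538 + 0.45·0.8462) ≈ 0.2205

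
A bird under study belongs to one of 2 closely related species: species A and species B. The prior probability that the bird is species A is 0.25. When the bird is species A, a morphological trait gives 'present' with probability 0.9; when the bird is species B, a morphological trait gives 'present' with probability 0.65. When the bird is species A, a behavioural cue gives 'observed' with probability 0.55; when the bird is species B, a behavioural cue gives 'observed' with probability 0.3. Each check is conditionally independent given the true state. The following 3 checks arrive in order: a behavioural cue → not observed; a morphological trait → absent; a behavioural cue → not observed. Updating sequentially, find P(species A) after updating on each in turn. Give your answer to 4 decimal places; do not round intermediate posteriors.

0.0379

Apply Bayes' rule sequentially, carrying P(species A) forward.
After a behavioural cue='not observed': P(species A) = 0.45·0.2500 / (0.45·0.2500 + 0.7·0.7500) ≈ 0.1765
After a morphological trait='absent': P(species A) = 0.1·0.1765 / (0.1·0.1765 + 0.35·0.8235) ≈ 0.0577
After a behavioural cue='not observed': P(species A) = 0.45·0.0577 / (0.45·0.0577 + 0.7·0.9423) ≈ 0.0379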